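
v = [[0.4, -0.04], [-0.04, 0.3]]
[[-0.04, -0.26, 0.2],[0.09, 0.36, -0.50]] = v @[[-0.07, -0.55, 0.33], [0.28, 1.11, -1.62]]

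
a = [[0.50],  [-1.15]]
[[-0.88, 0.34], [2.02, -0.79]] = a@[[-1.76, 0.69]]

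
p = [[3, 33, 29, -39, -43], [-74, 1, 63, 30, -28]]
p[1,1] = 1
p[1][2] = 63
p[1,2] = 63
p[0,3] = -39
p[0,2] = 29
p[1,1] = 1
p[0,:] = [3, 33, 29, -39, -43]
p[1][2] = 63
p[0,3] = -39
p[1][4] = -28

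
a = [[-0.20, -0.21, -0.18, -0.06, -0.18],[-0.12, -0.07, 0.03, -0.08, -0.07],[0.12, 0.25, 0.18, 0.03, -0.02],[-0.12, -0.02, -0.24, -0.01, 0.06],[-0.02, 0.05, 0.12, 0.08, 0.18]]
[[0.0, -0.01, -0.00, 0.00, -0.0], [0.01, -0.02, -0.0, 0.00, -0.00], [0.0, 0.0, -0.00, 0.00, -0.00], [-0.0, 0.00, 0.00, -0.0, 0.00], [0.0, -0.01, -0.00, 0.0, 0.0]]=a @ [[-0.03,0.10,0.02,-0.02,0.01],[-0.00,0.00,0.00,-0.0,0.0],[0.03,-0.07,-0.02,0.02,-0.01],[-0.01,0.03,0.0,-0.01,-0.00],[-0.01,-0.0,0.01,-0.00,0.02]]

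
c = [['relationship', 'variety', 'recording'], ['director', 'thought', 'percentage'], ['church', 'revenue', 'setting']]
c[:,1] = ['variety', 'thought', 'revenue']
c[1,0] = 'director'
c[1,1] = 'thought'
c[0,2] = 'recording'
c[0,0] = 'relationship'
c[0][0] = 'relationship'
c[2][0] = 'church'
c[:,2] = ['recording', 'percentage', 'setting']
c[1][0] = 'director'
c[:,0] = ['relationship', 'director', 'church']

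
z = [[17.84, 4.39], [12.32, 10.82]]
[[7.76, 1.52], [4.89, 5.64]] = z @ [[0.45, -0.06], [-0.06, 0.59]]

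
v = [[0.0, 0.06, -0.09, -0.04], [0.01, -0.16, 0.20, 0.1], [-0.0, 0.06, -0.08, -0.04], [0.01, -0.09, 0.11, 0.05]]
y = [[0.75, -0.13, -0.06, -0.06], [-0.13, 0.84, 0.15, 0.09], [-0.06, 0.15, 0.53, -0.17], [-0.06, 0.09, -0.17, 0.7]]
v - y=[[-0.75, 0.19, -0.03, 0.02], [0.14, -1.0, 0.05, 0.01], [0.06, -0.09, -0.61, 0.13], [0.07, -0.18, 0.28, -0.65]]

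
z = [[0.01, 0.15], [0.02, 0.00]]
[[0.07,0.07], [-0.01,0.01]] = z @ [[-0.41, 0.3], [0.48, 0.42]]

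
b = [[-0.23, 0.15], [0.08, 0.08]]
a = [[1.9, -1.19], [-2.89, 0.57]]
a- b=[[2.13, -1.34], [-2.97, 0.49]]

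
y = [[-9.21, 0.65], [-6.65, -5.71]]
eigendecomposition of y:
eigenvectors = [[(-0.25+0.16j), (-0.25-0.16j)],[(-0.95+0j), -0.95-0.00j]]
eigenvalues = [(-7.46+1.12j), (-7.46-1.12j)]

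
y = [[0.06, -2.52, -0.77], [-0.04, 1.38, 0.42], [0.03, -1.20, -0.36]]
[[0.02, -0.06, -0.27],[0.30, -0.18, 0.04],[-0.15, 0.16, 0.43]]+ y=[[0.08, -2.58, -1.04], [0.26, 1.20, 0.46], [-0.12, -1.04, 0.07]]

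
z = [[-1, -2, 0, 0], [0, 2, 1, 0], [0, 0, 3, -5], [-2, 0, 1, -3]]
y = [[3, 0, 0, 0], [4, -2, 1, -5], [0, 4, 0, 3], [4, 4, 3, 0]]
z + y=[[2, -2, 0, 0], [4, 0, 2, -5], [0, 4, 3, -2], [2, 4, 4, -3]]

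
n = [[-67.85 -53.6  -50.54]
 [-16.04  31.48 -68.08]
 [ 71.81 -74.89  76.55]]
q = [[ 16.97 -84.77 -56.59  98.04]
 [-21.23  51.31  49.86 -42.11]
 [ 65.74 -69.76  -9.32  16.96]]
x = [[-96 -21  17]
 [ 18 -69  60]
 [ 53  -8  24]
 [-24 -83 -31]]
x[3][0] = -24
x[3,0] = -24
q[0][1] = -84.77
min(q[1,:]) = -42.11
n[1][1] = 31.48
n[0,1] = -53.6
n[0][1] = -53.6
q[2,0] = 65.74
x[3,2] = -31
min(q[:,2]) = -56.59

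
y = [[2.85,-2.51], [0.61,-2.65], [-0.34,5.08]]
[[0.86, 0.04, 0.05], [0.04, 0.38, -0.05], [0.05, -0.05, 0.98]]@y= [[2.46, -2.01],[0.36, -1.36],[-0.22, 4.99]]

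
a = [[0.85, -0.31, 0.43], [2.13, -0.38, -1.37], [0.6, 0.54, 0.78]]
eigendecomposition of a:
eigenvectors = [[0.61+0.00j, 0.06+0.25j, (0.06-0.25j)], [0.13+0.00j, 0.89+0.00j, (0.89-0j)], [0.78+0.00j, -0.13-0.36j, -0.13+0.36j]]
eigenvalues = [(1.34+0j), (-0.04+1.14j), (-0.04-1.14j)]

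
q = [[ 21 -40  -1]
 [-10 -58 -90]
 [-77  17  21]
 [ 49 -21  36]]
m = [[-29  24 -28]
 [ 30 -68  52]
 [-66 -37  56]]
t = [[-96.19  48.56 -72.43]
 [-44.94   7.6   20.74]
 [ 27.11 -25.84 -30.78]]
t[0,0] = -96.19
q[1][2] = -90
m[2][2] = 56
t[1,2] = 20.74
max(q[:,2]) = 36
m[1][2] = 52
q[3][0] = 49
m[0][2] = -28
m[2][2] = 56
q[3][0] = 49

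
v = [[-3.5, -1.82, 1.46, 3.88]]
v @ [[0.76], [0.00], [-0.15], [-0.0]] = [[-2.88]]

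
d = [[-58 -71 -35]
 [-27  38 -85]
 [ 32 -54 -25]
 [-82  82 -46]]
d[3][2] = -46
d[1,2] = -85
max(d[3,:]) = 82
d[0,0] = -58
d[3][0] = -82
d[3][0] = -82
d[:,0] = [-58, -27, 32, -82]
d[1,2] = -85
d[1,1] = 38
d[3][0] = -82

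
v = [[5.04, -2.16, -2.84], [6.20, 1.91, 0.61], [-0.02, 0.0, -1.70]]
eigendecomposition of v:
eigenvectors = [[(0.22+0.46j), 0.22-0.46j, (0.2+0j)], [(0.86+0j), 0.86-0.00j, -0.49+0.00j], [-0.00-0.00j, (-0+0j), 0.85+0.00j]]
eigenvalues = [(3.48+3.3j), (3.48-3.3j), (-1.7+0j)]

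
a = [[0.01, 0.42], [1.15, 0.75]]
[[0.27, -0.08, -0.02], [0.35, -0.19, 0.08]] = a @ [[-0.11,-0.04,0.10], [0.64,-0.19,-0.04]]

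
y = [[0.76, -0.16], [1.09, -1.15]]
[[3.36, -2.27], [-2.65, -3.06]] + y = [[4.12, -2.43], [-1.56, -4.21]]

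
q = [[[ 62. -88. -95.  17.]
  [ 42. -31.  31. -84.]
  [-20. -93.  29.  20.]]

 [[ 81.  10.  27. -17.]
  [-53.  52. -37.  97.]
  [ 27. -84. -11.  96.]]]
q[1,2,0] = 27.0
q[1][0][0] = 81.0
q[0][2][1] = -93.0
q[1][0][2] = 27.0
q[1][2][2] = -11.0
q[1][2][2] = -11.0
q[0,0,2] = -95.0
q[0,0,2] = -95.0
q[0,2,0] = -20.0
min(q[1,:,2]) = -37.0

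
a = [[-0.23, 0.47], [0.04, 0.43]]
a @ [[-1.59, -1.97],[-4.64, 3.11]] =[[-1.82,1.91], [-2.06,1.26]]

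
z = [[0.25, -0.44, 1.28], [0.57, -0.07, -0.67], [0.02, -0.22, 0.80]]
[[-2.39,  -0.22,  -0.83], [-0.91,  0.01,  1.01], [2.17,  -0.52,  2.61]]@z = [[-0.74, 1.25, -3.58], [-0.20, 0.18, -0.36], [0.30, -1.49, 5.21]]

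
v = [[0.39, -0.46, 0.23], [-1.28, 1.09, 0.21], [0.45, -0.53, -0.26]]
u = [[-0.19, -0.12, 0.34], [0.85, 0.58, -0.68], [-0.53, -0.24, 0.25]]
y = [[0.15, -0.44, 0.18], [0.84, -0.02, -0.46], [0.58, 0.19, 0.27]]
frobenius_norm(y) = 1.27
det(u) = 0.02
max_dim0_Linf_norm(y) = 0.84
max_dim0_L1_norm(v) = 2.12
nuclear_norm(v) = 2.40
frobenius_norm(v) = 1.96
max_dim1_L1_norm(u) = 2.11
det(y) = 0.26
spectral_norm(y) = 1.06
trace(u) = 0.64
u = v @ y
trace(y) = 0.40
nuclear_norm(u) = 1.70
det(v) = 0.09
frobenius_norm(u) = 1.45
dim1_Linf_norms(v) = [0.46, 1.28, 0.53]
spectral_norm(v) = 1.92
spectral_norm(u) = 1.43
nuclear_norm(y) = 2.05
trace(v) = 1.22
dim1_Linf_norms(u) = [0.34, 0.85, 0.53]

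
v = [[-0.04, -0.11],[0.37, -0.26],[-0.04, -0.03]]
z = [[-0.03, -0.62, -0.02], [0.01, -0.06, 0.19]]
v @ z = [[0.0, 0.03, -0.02],[-0.01, -0.21, -0.06],[0.00, 0.03, -0.0]]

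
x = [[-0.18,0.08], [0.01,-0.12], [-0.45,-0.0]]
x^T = [[-0.18, 0.01, -0.45], [0.08, -0.12, -0.00]]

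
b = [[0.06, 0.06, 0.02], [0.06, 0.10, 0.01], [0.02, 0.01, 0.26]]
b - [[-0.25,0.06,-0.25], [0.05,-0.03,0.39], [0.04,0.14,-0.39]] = [[0.31,0.0,0.27], [0.01,0.13,-0.38], [-0.02,-0.13,0.65]]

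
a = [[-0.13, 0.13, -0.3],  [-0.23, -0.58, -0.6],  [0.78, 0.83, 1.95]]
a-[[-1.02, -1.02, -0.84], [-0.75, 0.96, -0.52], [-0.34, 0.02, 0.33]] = [[0.89, 1.15, 0.54], [0.52, -1.54, -0.08], [1.12, 0.81, 1.62]]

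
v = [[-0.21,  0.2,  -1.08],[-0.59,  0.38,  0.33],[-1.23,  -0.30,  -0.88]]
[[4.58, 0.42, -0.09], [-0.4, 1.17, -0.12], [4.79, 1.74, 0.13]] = v@[[-1.21,-1.58,-0.03], [0.48,0.59,-0.38], [-3.92,0.03,0.02]]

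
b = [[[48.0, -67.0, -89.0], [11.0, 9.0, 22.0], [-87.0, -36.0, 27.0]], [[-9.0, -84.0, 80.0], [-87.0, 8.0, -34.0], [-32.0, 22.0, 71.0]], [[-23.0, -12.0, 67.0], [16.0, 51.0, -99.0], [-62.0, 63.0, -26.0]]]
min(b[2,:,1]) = -12.0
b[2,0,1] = -12.0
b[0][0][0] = 48.0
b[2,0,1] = -12.0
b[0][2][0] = -87.0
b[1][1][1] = 8.0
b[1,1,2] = -34.0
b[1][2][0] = -32.0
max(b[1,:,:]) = 80.0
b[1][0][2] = 80.0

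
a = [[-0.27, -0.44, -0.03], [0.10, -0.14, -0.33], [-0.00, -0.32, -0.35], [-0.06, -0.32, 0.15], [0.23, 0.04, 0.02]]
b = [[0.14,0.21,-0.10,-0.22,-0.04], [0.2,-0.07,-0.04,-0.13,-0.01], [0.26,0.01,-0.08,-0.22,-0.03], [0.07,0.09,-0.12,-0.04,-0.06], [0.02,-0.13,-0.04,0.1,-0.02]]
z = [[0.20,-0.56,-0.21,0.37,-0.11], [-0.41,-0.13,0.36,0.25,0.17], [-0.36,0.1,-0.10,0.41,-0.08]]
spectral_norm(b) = 0.53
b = a @ z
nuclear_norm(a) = 1.45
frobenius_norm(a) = 0.90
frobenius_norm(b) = 0.61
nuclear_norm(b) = 0.94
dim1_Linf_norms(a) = [0.44, 0.33, 0.35, 0.32, 0.23]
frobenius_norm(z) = 1.13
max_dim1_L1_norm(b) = 0.71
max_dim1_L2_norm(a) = 0.52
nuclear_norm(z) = 1.90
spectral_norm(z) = 0.76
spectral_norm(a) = 0.72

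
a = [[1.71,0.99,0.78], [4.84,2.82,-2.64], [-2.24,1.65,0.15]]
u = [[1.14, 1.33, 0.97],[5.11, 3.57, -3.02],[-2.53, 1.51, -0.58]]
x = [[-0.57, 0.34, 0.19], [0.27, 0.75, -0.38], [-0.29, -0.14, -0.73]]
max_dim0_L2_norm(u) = 5.81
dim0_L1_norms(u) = [8.78, 6.41, 4.57]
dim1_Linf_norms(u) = [1.33, 5.11, 2.53]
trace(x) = -0.55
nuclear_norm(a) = 10.50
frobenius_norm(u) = 7.81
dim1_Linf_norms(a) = [1.71, 4.84, 2.24]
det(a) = 24.46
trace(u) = 4.13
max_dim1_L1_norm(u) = 11.7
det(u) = 33.19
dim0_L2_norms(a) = [5.6, 3.41, 2.76]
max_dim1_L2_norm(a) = 6.19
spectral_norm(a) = 6.48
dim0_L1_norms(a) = [8.79, 5.46, 3.57]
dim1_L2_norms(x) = [0.69, 0.88, 0.8]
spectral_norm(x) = 0.91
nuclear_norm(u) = 11.58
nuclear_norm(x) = 2.37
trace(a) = 4.68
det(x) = 0.48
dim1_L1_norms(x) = [1.1, 1.4, 1.16]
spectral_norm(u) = 7.08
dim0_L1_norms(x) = [1.13, 1.23, 1.3]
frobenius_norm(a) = 7.11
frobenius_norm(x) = 1.38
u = a + x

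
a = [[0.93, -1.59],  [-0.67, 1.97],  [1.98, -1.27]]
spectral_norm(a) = 3.48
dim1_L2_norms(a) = [1.84, 2.08, 2.35]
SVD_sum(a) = [[1.12,  -1.45], [-1.20,  1.56], [1.35,  -1.75]] + [[-0.19, -0.14], [0.53, 0.41], [0.63, 0.48]]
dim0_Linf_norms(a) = [1.98, 1.97]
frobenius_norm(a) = 3.64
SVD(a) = [[-0.52, 0.22], [0.57, -0.63], [-0.64, -0.74]] @ diag([3.4815280460249096, 1.0653931033857773]) @ [[-0.61,0.79],  [-0.79,-0.61]]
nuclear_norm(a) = 4.55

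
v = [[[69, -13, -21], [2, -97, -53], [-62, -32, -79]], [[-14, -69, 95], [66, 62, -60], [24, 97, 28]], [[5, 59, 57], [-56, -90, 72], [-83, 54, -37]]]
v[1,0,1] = -69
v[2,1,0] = -56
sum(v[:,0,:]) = 168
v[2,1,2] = 72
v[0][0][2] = -21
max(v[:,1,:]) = 72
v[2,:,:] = [[5, 59, 57], [-56, -90, 72], [-83, 54, -37]]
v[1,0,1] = -69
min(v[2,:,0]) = -83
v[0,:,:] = [[69, -13, -21], [2, -97, -53], [-62, -32, -79]]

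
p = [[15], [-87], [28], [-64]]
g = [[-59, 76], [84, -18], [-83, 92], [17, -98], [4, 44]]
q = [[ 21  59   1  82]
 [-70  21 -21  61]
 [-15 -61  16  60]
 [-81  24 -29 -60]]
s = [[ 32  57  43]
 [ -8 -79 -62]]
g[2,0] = -83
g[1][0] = 84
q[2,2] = 16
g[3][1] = -98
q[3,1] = 24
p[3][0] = -64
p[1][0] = -87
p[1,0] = -87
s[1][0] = -8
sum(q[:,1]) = 43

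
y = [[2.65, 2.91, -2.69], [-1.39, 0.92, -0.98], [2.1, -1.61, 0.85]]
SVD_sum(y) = [[2.14, 3.13, -2.83], [0.26, 0.38, -0.34], [-0.28, -0.41, 0.37]] + [[0.51, -0.23, 0.13], [-1.62, 0.73, -0.42], [2.40, -1.07, 0.62]] + [[0.00, 0.01, 0.01], [-0.02, -0.18, -0.22], [-0.02, -0.12, -0.15]]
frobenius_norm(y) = 5.85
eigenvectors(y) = [[-0.78+0.00j, -0.78-0.00j, (0.06+0j)],[0.01-0.36j, (0.01+0.36j), 0.65+0.00j],[-0.06+0.50j, -0.06-0.50j, 0.76+0.00j]]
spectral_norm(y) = 4.81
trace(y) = 4.42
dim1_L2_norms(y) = [4.77, 1.93, 2.78]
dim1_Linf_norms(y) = [2.91, 1.39, 2.1]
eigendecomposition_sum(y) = [[(1.32+1.45j), (1.46-1.25j), -1.34+0.95j], [(-0.7+0.59j), 0.56+0.70j, (-0.42-0.64j)], [1.05-0.74j, (-0.69-1.05j), (0.51+0.94j)]] + [[(1.32-1.45j), (1.46+1.25j), (-1.34-0.95j)], [-0.70-0.59j, 0.56-0.70j, (-0.42+0.64j)], [1.05+0.74j, -0.69+1.05j, (0.51-0.94j)]] + [[0.00+0.00j, (-0.02-0j), (-0.01+0j)], [(0.01+0j), -0.19-0.00j, -0.14+0.00j], [(0.01+0j), (-0.23-0j), -0.16+0.00j]]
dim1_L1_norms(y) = [8.25, 3.29, 4.56]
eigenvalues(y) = [(2.39+3.1j), (2.39-3.1j), (-0.36+0j)]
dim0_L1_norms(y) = [6.14, 5.44, 4.52]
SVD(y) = [[-0.98,  0.17,  -0.02], [-0.12,  -0.55,  0.83], [0.13,  0.82,  0.56]] @ diag([4.807083365558719, 3.311119472534807, 0.3444377377255567]) @ [[-0.45, -0.66, 0.6], [0.89, -0.40, 0.23], [-0.08, -0.64, -0.77]]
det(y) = -5.48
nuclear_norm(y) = 8.46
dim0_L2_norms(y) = [3.66, 3.45, 2.99]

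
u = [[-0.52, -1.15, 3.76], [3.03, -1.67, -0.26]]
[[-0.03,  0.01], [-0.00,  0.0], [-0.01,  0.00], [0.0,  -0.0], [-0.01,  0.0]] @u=[[0.05, 0.02, -0.12], [0.00, 0.0, 0.00], [0.01, 0.01, -0.04], [0.0, 0.00, 0.00], [0.01, 0.01, -0.04]]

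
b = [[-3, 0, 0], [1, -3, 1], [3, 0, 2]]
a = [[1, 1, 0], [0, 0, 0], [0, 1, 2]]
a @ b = [[-2, -3, 1], [0, 0, 0], [7, -3, 5]]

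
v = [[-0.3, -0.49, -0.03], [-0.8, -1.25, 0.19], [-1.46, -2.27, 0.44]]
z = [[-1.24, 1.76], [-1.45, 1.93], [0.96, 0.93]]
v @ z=[[1.05, -1.5], [2.99, -3.64], [5.52, -6.54]]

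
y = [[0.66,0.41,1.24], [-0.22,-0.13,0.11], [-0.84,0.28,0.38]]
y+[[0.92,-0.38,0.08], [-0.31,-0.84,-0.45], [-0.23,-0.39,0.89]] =[[1.58, 0.03, 1.32], [-0.53, -0.97, -0.34], [-1.07, -0.11, 1.27]]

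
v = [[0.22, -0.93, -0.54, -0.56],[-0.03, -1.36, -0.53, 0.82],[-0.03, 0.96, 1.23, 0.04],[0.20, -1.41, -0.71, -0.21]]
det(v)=-0.003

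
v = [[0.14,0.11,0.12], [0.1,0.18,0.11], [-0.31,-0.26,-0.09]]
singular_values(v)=[0.51, 0.09, 0.05]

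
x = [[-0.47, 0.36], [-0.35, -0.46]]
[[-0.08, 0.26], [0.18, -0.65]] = x @[[-0.09, 0.33], [-0.33, 1.16]]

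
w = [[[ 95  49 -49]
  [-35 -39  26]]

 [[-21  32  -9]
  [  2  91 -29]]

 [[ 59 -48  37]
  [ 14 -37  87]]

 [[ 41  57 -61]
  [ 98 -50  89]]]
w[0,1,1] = -39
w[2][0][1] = -48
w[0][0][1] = 49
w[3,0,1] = 57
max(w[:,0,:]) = 95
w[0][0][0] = 95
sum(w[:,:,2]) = 91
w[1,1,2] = -29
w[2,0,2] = 37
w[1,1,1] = 91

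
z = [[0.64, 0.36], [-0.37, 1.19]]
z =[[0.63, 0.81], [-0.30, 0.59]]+[[0.01, -0.45], [-0.07, 0.60]]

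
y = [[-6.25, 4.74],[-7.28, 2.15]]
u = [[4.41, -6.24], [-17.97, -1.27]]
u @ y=[[17.86, 7.49], [121.56, -87.91]]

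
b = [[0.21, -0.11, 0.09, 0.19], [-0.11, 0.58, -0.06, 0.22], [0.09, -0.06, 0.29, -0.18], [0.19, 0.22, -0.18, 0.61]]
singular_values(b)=[0.87, 0.51, 0.31, 0.0]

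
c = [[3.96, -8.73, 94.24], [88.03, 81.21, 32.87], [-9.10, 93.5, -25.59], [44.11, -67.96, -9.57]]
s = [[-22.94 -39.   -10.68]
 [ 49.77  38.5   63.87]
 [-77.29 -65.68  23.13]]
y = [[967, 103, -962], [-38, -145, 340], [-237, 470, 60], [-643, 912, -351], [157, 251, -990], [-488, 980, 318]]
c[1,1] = 81.21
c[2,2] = -25.59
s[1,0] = 49.77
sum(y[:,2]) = -1585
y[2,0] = -237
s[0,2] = -10.68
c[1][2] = 32.87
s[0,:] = [-22.94, -39.0, -10.68]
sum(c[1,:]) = 202.11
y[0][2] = -962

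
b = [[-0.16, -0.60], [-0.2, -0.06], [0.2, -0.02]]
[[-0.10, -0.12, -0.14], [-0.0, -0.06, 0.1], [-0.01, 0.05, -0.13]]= b @ [[-0.04, 0.24, -0.62], [0.17, 0.14, 0.40]]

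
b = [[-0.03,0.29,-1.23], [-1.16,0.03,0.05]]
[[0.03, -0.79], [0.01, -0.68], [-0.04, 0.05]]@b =[[0.92, -0.02, -0.08], [0.79, -0.02, -0.05], [-0.06, -0.01, 0.05]]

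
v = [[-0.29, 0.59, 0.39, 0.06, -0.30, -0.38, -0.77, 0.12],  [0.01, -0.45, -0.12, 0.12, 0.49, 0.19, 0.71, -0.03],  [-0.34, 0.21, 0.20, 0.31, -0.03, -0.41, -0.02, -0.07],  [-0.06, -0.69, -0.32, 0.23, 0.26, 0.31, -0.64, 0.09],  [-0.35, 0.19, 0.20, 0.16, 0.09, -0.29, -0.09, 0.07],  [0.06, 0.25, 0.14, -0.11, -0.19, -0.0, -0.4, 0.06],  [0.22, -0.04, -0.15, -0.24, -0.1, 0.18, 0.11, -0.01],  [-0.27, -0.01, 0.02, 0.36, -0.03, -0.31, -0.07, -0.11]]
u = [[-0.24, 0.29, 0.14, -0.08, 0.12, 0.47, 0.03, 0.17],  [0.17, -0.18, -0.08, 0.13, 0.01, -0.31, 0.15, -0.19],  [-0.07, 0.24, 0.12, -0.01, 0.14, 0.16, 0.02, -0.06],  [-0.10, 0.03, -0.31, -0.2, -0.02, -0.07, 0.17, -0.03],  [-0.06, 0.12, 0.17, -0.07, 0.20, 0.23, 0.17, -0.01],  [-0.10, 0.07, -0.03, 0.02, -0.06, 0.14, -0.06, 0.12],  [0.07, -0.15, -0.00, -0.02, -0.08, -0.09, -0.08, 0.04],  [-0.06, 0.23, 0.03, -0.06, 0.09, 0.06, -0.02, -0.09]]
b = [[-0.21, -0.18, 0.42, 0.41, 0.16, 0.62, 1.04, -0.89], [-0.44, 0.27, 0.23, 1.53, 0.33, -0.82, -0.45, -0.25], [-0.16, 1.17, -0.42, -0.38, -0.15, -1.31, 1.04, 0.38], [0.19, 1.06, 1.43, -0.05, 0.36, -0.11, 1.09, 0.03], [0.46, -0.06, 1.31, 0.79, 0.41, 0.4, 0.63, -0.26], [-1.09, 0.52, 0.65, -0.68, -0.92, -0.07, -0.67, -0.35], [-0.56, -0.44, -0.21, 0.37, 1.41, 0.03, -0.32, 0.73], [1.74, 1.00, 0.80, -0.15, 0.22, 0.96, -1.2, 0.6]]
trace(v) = -0.22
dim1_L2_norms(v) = [1.2, 1.01, 0.69, 1.1, 0.57, 0.55, 0.43, 0.56]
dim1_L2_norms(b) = [1.64, 1.93, 2.16, 2.13, 1.83, 1.94, 1.82, 2.73]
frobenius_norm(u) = 1.16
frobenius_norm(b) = 5.79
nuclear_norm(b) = 14.31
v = u @ b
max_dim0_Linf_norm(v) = 0.77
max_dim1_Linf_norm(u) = 0.47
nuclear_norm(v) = 4.26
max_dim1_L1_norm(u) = 1.54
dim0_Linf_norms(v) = [0.35, 0.69, 0.39, 0.36, 0.49, 0.41, 0.77, 0.12]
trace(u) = -0.33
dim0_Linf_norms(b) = [1.74, 1.17, 1.43, 1.53, 1.41, 1.31, 1.2, 0.89]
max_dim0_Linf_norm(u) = 0.47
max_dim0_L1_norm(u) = 1.53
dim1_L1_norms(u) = [1.54, 1.22, 0.82, 0.93, 1.03, 0.6, 0.53, 0.64]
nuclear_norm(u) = 2.18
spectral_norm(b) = 3.04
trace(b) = 0.21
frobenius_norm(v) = 2.29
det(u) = 0.00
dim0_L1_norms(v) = [1.6, 2.43, 1.54, 1.59, 1.49, 2.07, 2.81, 0.56]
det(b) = -3.79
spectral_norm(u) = 0.96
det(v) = 0.00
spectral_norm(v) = 1.72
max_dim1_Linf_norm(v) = 0.77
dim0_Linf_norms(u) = [0.24, 0.29, 0.31, 0.2, 0.2, 0.47, 0.17, 0.19]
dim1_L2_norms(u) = [0.66, 0.49, 0.36, 0.43, 0.42, 0.24, 0.22, 0.28]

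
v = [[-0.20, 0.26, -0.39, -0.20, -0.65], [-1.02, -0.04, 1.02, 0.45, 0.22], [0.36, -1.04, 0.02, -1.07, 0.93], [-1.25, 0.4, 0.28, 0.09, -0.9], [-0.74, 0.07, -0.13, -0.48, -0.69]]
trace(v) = -0.82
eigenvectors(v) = [[-0.39+0.00j, 0.11-0.15j, (0.11+0.15j), (-0.46+0j), (-0.02+0j)], [0.00+0.00j, 0.03+0.58j, (0.03-0.58j), (-0.18+0j), (0.8+0j)], [0.04+0.00j, -0.70+0.00j, (-0.7-0j), -0.70+0.00j, 0.13+0.00j], [(-0.65+0j), 0.22+0.28j, 0.22-0.28j, (0.34+0j), -0.45+0.00j], [(-0.66+0j), (-0.03+0.05j), (-0.03-0.05j), 0.38+0.00j, 0.39+0.00j]]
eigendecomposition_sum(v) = [[(-0.4+0j), 0.07+0.00j, (-0.13-0j), -0.28-0.00j, -0.44-0.00j], [-0j, (-0-0j), 0j, 0.00+0.00j, 0.00+0.00j], [(0.04-0j), -0.01-0.00j, 0.01+0.00j, (0.03+0j), 0.04+0.00j], [(-0.66+0j), 0.12+0.00j, -0.21-0.00j, (-0.46-0j), (-0.74-0j)], [(-0.67+0j), 0.12+0.00j, -0.22-0.00j, -0.46-0.00j, -0.75-0.00j]] + [[(0.1+0.13j), 0.10-0.10j, (-0.13-0.1j), 0.04-0.15j, (-0.1+0.07j)], [(-0.51-0.11j), -0.02+0.43j, (0.51-0.03j), (0.23+0.44j), 0.11-0.37j], [(0.16-0.61j), -0.52-0.05j, 0.62j, (-0.55+0.25j), (0.44+0.15j)], [-0.30+0.13j, (0.14+0.22j), (0.25-0.2j), (0.27+0.14j), -0.08-0.23j], [(-0.04-0.04j), -0.03+0.03j, 0.04+0.03j, -0.01+0.05j, (0.03-0.02j)]] + [[(0.1-0.13j), 0.10+0.10j, -0.13+0.10j, 0.04+0.15j, -0.10-0.07j], [(-0.51+0.11j), -0.02-0.43j, 0.51+0.03j, 0.23-0.44j, 0.11+0.37j], [(0.16+0.61j), (-0.52+0.05j), 0.00-0.62j, (-0.55-0.25j), 0.44-0.15j], [(-0.3-0.13j), (0.14-0.22j), 0.25+0.20j, (0.27-0.14j), -0.08+0.23j], [-0.04+0.04j, (-0.03-0.03j), (0.04-0.03j), -0.01-0.05j, (0.03+0.02j)]] + [[-0.00+0.00j,-0.00+0.00j,-0.00-0.00j,(-0-0j),-0j], [(-0+0j),(-0+0j),(-0-0j),-0.00-0.00j,0.00-0.00j], [(-0.01+0j),-0.00+0.00j,-0.00-0.00j,(-0-0j),0.00-0.00j], [0.00-0.00j,-0j,0j,0j,(-0+0j)], [-0j,-0j,0.00+0.00j,0j,(-0+0j)]] + [[-0.00-0.00j, -0.00+0.00j, 0.00-0.00j, 0.00+0.00j, -0.00+0.00j], [0.00+0.00j, -0j, -0.00+0.00j, -0.01-0.00j, (0.01-0j)], [0.00+0.00j, -0j, -0.00+0.00j, -0.00-0.00j, 0.00-0.00j], [-0.00-0.00j, (-0+0j), -0j, 0j, -0.00+0.00j], [0j, 0.00-0.00j, -0.00+0.00j, (-0-0j), 0.00-0.00j]]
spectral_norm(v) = 2.45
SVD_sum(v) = [[-0.32, 0.18, 0.08, 0.13, -0.28], [-0.54, 0.31, 0.13, 0.22, -0.46], [0.95, -0.55, -0.23, -0.38, 0.82], [-1.03, 0.59, 0.25, 0.41, -0.89], [-0.5, 0.29, 0.12, 0.2, -0.43]] + [[0.26, 0.19, -0.4, -0.04, -0.3],[-0.55, -0.41, 0.86, 0.08, 0.64],[-0.26, -0.19, 0.4, 0.04, 0.30],[-0.06, -0.05, 0.10, 0.01, 0.08],[0.07, 0.05, -0.11, -0.01, -0.09]] + [[-0.13, -0.12, -0.06, -0.29, -0.08], [0.07, 0.06, 0.03, 0.15, 0.04], [-0.34, -0.30, -0.15, -0.73, -0.19], [-0.16, -0.14, -0.07, -0.33, -0.09], [-0.31, -0.28, -0.14, -0.67, -0.17]] + [[-0.0, 0.00, -0.00, -0.0, 0.00], [-0.0, 0.00, -0.0, -0.0, 0.00], [0.0, -0.0, 0.00, 0.0, -0.00], [0.0, -0.00, 0.00, 0.0, -0.0], [-0.00, 0.00, -0.00, -0.0, 0.0]] + [[-0.0, -0.0, -0.00, 0.00, 0.00],[-0.0, -0.00, -0.0, 0.00, 0.0],[-0.00, -0.00, -0.0, 0.00, 0.0],[-0.00, -0.0, -0.0, 0.0, 0.0],[0.0, 0.00, 0.0, -0.0, -0.0]]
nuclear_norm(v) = 5.34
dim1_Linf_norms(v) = [0.65, 1.02, 1.07, 1.25, 0.74]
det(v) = 0.00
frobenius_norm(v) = 3.19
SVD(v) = [[-0.2,0.39,-0.27,0.53,-0.68], [-0.33,-0.83,0.14,0.42,-0.1], [0.59,-0.38,-0.66,-0.12,-0.22], [-0.64,-0.1,-0.31,-0.65,-0.26], [-0.31,0.11,-0.61,0.32,0.65]] @ diag([2.4467349284259265, 1.5484840083638087, 1.3369381700044252, 0.007665105147390435, 0.004800167749322755]) @ [[0.66, -0.38, -0.16, -0.27, 0.57], [0.43, 0.32, -0.67, -0.06, -0.50], [0.38, 0.34, 0.17, 0.82, 0.21], [-0.27, 0.68, -0.25, -0.25, 0.58], [0.40, 0.41, 0.66, -0.44, -0.21]]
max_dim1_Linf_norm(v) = 1.25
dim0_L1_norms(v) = [3.57, 1.81, 1.84, 2.29, 3.39]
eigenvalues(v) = [(-1.59+0j), (0.39+1.3j), (0.39-1.3j), (-0.01+0j), (0.01+0j)]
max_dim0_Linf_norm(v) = 1.25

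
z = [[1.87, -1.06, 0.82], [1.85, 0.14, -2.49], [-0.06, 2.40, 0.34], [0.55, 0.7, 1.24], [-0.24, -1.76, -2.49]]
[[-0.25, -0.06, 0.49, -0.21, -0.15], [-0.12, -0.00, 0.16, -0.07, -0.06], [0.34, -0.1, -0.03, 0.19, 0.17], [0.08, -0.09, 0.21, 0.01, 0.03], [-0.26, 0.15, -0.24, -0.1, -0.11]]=z @ [[-0.06, -0.04, 0.21, -0.06, -0.04], [0.14, -0.04, -0.02, 0.08, 0.07], [0.01, -0.03, 0.09, -0.01, -0.00]]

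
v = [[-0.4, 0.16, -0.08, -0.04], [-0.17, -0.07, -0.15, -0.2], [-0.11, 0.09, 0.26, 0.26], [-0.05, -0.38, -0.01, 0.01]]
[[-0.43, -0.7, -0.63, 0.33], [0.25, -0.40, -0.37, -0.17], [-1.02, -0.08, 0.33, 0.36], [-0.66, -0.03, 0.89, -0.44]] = v@[[2.02, 1.71, 0.42, -0.42],[1.39, -0.1, -2.34, 1.23],[-0.26, -0.54, -0.16, 0.04],[-3.28, 1.0, 2.41, 0.74]]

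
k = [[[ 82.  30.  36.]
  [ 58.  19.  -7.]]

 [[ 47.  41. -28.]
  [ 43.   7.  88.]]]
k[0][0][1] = 30.0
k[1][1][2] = 88.0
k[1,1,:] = [43.0, 7.0, 88.0]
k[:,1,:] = [[58.0, 19.0, -7.0], [43.0, 7.0, 88.0]]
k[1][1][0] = 43.0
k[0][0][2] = 36.0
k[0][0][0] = 82.0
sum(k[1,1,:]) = 138.0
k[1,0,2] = -28.0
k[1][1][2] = 88.0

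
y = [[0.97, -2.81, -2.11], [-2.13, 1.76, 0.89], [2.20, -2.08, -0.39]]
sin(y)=[[0.68, -1.91, -1.00], [-0.97, -0.2, -1.03], [0.40, 0.90, 2.22]]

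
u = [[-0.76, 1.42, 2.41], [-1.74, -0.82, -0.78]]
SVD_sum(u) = [[-0.11,  1.52,  2.38], [0.04,  -0.55,  -0.87]] + [[-0.65, -0.10, 0.03], [-1.78, -0.27, 0.09]]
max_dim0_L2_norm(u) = 2.53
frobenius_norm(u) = 3.57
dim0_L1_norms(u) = [2.5, 2.24, 3.19]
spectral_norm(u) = 3.00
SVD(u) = [[-0.94, 0.34], [0.34, 0.94]] @ diag([3.004992810744967, 1.9184676717034002]) @ [[0.04, -0.54, -0.84],[-0.99, -0.15, 0.05]]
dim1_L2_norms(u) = [2.9, 2.08]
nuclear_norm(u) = 4.92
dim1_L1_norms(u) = [4.59, 3.34]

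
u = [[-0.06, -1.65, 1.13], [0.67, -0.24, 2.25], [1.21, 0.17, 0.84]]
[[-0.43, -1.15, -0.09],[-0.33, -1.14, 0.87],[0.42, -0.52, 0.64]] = u @ [[0.56,-0.21,0.25], [0.03,0.43,0.28], [-0.31,-0.40,0.34]]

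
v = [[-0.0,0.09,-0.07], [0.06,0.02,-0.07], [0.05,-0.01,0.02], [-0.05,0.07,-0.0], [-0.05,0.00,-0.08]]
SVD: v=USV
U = [[-0.71, 0.11, -0.36], [-0.35, 0.73, 0.03], [0.2, 0.38, -0.27], [-0.35, -0.54, -0.44], [-0.45, -0.15, 0.78]]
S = [0.15, 0.11, 0.08]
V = [[0.19,-0.64,0.75], [0.92,-0.16,-0.37], [-0.35,-0.75,-0.55]]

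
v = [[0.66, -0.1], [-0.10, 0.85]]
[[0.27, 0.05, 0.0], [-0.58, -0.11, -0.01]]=v@[[0.31, 0.06, 0.00], [-0.65, -0.12, -0.01]]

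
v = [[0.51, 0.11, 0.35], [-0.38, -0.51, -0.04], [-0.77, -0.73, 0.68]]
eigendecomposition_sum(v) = [[0.23+0.34j,-0.02+0.21j,0.18-0.25j], [-0.11-0.09j,-0.01-0.07j,(-0.04+0.1j)], [-0.35+0.34j,-0.25+0.03j,(0.33+0.16j)]] + [[(0.23-0.34j),(-0.02-0.21j),0.18+0.25j],  [(-0.11+0.09j),(-0.01+0.07j),(-0.04-0.1j)],  [(-0.35-0.34j),(-0.25-0.03j),0.33-0.16j]] + [[0.05-0.00j, (0.14-0j), -0.01+0.00j], [(-0.17+0j), -0.48+0.00j, 0.04-0.00j], [(-0.08+0j), -0.22+0.00j, 0.02-0.00j]]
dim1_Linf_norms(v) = [0.51, 0.51, 0.77]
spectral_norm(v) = 1.39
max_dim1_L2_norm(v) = 1.26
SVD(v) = [[-0.21, -0.87, -0.46], [0.41, 0.35, -0.84], [0.89, -0.36, 0.28]] @ diag([1.3907138152737395, 0.6352202061137648, 0.22673855814912702]) @ [[-0.68, -0.63, 0.37],  [-0.47, -0.02, -0.88],  [-0.57, 0.77, 0.28]]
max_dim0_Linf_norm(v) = 0.77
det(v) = -0.20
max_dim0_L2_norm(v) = 1.0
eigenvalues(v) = [(0.55+0.42j), (0.55-0.42j), (-0.42+0j)]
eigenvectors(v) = [[0.11-0.62j,0.11+0.62j,0.26+0.00j], [0.02+0.21j,(0.02-0.21j),(-0.88+0j)], [0.75+0.00j,0.75-0.00j,(-0.4+0j)]]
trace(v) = 0.68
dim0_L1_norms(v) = [1.66, 1.35, 1.07]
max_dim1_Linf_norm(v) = 0.77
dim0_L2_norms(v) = [1.0, 0.9, 0.77]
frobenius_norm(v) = 1.55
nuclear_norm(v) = 2.25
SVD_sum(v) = [[0.19, 0.18, -0.11], [-0.38, -0.36, 0.21], [-0.84, -0.78, 0.46]] + [[0.26,0.01,0.49], [-0.10,-0.00,-0.2], [0.11,0.0,0.2]] + [[0.06, -0.08, -0.03], [0.11, -0.15, -0.05], [-0.04, 0.05, 0.02]]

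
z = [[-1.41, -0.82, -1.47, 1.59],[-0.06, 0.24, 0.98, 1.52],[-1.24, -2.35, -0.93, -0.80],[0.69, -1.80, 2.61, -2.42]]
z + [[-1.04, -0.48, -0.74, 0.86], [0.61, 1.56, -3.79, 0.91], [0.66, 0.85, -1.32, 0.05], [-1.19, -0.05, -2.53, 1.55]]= [[-2.45,  -1.3,  -2.21,  2.45], [0.55,  1.8,  -2.81,  2.43], [-0.58,  -1.50,  -2.25,  -0.75], [-0.5,  -1.85,  0.08,  -0.87]]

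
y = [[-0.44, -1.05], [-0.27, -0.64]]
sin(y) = [[-0.36, -0.86], [-0.22, -0.52]]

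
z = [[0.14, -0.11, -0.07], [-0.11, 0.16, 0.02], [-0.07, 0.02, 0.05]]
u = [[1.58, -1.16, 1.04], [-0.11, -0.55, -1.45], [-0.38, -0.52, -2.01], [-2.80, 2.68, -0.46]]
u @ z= [[0.28, -0.34, -0.08], [0.15, -0.1, -0.08], [0.14, -0.08, -0.08], [-0.65, 0.73, 0.23]]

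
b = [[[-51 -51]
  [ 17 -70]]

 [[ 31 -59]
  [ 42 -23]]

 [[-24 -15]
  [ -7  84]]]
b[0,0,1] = -51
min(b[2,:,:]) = -24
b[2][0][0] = -24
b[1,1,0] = 42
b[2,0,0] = -24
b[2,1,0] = -7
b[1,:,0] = [31, 42]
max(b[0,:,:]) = 17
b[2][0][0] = -24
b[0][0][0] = -51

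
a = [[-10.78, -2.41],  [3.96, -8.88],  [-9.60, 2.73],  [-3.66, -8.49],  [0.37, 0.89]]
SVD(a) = [[-0.69, -0.23], [0.29, -0.67], [-0.63, 0.17], [-0.21, -0.68], [0.02, 0.07]] @ diag([15.420803312490245, 12.836234852848783]) @ [[1.0, -0.05], [0.05, 1.00]]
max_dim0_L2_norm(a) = 15.41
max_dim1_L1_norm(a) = 13.19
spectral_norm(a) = 15.42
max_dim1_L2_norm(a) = 11.05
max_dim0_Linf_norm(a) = 10.78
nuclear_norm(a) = 28.26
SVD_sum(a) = [[-10.62, 0.58], [4.43, -0.24], [-9.72, 0.53], [-3.19, 0.17], [0.32, -0.02]] + [[-0.16,-2.99], [-0.47,-8.64], [0.12,2.20], [-0.47,-8.66], [0.05,0.91]]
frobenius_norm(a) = 20.06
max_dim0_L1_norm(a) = 28.37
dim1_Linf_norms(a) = [10.78, 8.88, 9.6, 8.49, 0.89]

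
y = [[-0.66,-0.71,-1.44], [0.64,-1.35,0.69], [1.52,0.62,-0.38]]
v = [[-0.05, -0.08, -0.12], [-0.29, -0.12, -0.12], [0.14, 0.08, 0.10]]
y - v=[[-0.61, -0.63, -1.32],[0.93, -1.23, 0.81],[1.38, 0.54, -0.48]]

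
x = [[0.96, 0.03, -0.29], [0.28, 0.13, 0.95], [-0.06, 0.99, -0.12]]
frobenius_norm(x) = 1.73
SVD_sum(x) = [[0.6, 0.39, -0.45],[-0.18, -0.12, 0.13],[0.34, 0.22, -0.26]] + [[0.16,  0.03,  0.24], [0.53,  0.11,  0.79], [-0.01,  -0.00,  -0.02]] + [[0.2, -0.40, -0.08], [-0.07, 0.14, 0.03], [-0.39, 0.77, 0.16]]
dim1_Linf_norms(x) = [0.96, 0.95, 0.99]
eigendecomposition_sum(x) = [[-0.01-0.00j, (0.08-0j), (-0.09-0j)], [(0.08+0j), -0.43+0.00j, (0.49+0j)], [-0.09-0.00j, 0.49-0.00j, (-0.56-0j)]] + [[0.49+0.08j, (-0.02+0.37j), -0.10+0.31j], [(0.1-0.36j), (0.28+0.05j), 0.23+0.10j], [(0.01-0.33j), 0.25-0.01j, 0.22+0.04j]] + [[(0.49-0.08j),(-0.02-0.37j),-0.10-0.31j], [(0.1+0.36j),0.28-0.05j,0.23-0.10j], [0.01+0.33j,(0.25+0.01j),0.22-0.04j]]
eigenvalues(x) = [(-1+0j), (0.99+0.17j), (0.99-0.17j)]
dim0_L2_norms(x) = [1.0, 1.0, 1.0]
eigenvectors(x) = [[0.12+0.00j,  (-0.7+0j),  (-0.7-0j)],[(-0.66+0j),  -0.06+0.53j,  -0.06-0.53j],[(0.75+0j),  (0.06+0.47j),  (0.06-0.47j)]]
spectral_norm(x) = 1.01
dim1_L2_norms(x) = [1.0, 1.0, 1.0]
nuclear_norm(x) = 3.00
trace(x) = 0.97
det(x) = -1.00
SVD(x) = [[-0.84, -0.29, -0.45], [0.25, -0.96, 0.16], [-0.48, 0.02, 0.88]] @ diag([1.0056555301469834, 0.9984921613396377, 0.9970809186962148]) @ [[-0.71,-0.46,0.53],[-0.55,-0.11,-0.83],[-0.44,0.88,0.18]]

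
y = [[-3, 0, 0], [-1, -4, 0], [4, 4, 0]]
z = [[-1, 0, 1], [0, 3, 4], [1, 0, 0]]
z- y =[[2, 0, 1], [1, 7, 4], [-3, -4, 0]]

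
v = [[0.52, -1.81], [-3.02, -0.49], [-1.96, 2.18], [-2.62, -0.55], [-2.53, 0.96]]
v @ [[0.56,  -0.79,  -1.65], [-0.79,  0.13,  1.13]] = [[1.72, -0.65, -2.9], [-1.3, 2.32, 4.43], [-2.82, 1.83, 5.70], [-1.03, 2.00, 3.70], [-2.18, 2.12, 5.26]]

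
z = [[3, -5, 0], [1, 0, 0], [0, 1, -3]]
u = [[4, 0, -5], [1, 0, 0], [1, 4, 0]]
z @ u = [[7, 0, -15], [4, 0, -5], [-2, -12, 0]]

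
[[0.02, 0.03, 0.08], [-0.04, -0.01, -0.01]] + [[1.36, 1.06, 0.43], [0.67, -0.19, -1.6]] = [[1.38, 1.09, 0.51], [0.63, -0.20, -1.61]]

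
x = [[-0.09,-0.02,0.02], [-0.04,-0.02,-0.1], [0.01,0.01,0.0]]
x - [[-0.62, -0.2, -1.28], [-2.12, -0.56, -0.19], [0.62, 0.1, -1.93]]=[[0.53, 0.18, 1.3], [2.08, 0.54, 0.09], [-0.61, -0.09, 1.93]]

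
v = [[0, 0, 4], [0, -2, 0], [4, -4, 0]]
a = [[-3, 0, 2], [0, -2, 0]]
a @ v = [[8, -8, -12], [0, 4, 0]]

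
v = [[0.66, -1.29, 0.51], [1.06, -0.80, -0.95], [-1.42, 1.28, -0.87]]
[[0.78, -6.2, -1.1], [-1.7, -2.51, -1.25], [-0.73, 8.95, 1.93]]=v @ [[-0.71, -2.54, -1.05], [-0.43, 2.57, 0.28], [1.36, -2.36, -0.09]]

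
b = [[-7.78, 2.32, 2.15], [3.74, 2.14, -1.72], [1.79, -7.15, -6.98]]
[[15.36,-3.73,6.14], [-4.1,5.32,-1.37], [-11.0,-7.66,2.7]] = b@[[-1.64, 0.86, -0.96],[1.03, 1.12, 0.29],[0.1, 0.17, -0.93]]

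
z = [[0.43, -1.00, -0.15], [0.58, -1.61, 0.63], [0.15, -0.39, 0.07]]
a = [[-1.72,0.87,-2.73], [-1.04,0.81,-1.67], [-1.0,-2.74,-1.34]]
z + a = [[-1.29, -0.13, -2.88], [-0.46, -0.80, -1.04], [-0.85, -3.13, -1.27]]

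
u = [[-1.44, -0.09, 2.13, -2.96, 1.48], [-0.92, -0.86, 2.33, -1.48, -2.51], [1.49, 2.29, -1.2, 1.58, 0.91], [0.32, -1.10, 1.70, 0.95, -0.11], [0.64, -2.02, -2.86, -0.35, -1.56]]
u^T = [[-1.44,-0.92,1.49,0.32,0.64],[-0.09,-0.86,2.29,-1.1,-2.02],[2.13,2.33,-1.20,1.7,-2.86],[-2.96,-1.48,1.58,0.95,-0.35],[1.48,-2.51,0.91,-0.11,-1.56]]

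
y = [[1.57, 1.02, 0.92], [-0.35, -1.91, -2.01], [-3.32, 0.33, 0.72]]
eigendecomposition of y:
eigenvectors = [[(0.06-0.17j),  (0.06+0.17j),  0.07+0.00j],  [-0.59+0.28j,  (-0.59-0.28j),  -0.73+0.00j],  [0.73+0.00j,  (0.73-0j),  0.68+0.00j]]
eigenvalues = [(0.19+0.89j), (0.19-0.89j), (0.01+0j)]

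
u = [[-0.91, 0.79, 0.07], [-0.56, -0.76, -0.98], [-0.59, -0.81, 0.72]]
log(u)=[[0.65, 2.25, 1.12], [-2.34, -0.08, -0.45], [-1.05, 0.23, 0.12]]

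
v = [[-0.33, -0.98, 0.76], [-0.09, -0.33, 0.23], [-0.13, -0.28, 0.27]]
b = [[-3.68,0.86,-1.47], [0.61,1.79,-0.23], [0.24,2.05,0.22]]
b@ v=[[1.33, 3.73, -3.00], [-0.33, -1.12, 0.81], [-0.29, -0.97, 0.71]]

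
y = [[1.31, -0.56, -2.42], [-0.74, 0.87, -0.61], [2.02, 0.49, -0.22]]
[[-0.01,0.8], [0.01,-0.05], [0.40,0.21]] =y @ [[0.16, 0.11],[0.18, -0.13],[0.05, -0.24]]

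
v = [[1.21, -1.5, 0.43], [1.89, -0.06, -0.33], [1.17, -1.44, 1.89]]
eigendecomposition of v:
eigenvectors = [[(-0.28-0.49j),-0.28+0.49j,(0.29+0j)], [-0.69+0.00j,(-0.69-0j),(0.11+0j)], [-0.46-0.02j,-0.46+0.02j,0.95+0.00j]]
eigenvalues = [(0.48+1.32j), (0.48-1.32j), (2.08+0j)]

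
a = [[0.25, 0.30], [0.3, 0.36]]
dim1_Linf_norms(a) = [0.3, 0.36]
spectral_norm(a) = 0.61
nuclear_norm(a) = 0.61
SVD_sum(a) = [[0.25, 0.30], [0.30, 0.36]] + [[0.00, -0.0],[-0.0, 0.0]]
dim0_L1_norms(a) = [0.55, 0.66]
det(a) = 0.00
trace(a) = 0.61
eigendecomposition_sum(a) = [[0.00, -0.0], [-0.0, 0.0]] + [[0.25, 0.30], [0.3, 0.36]]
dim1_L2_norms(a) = [0.39, 0.47]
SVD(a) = [[-0.64, -0.77], [-0.77, 0.64]] @ diag([0.6099999999999999, 2.6094106221619677e-17]) @ [[-0.64, -0.77], [-0.77, 0.64]]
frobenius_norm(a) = 0.61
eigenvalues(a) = [0.0, 0.61]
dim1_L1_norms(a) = [0.55, 0.66]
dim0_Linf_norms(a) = [0.3, 0.36]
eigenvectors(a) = [[-0.77, -0.64], [0.64, -0.77]]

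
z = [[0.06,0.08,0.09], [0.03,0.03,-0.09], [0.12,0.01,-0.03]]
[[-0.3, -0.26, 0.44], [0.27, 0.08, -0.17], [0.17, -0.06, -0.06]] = z@[[0.71, -0.76, 0.00], [-0.86, -1.01, 2.49], [-3.04, -1.48, 2.72]]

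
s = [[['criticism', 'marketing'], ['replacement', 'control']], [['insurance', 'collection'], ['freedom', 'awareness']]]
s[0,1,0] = 'replacement'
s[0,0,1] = 'marketing'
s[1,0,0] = 'insurance'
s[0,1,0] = 'replacement'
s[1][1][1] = 'awareness'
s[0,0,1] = 'marketing'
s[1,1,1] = 'awareness'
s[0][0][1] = 'marketing'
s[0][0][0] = 'criticism'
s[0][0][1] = 'marketing'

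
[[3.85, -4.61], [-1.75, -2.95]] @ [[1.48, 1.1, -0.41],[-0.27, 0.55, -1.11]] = [[6.94, 1.7, 3.54], [-1.79, -3.55, 3.99]]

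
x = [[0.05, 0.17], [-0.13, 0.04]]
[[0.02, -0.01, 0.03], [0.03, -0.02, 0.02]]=x @ [[-0.19, 0.13, -0.08],[0.16, -0.07, 0.18]]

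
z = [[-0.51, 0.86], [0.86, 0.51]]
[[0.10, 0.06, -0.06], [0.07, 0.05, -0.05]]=z @ [[0.01, 0.01, -0.01], [0.12, 0.08, -0.08]]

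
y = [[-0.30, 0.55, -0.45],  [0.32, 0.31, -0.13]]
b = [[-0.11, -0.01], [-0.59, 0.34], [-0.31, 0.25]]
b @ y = [[0.03, -0.06, 0.05], [0.29, -0.22, 0.22], [0.17, -0.09, 0.11]]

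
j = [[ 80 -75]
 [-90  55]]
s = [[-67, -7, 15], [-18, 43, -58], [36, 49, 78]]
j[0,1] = -75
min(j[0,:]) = -75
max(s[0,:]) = 15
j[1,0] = -90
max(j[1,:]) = 55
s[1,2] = -58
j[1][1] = 55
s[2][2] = 78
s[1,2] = -58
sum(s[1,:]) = -33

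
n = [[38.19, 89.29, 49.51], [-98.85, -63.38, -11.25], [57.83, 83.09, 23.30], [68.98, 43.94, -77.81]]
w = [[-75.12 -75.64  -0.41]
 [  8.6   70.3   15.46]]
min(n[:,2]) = -77.81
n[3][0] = 68.98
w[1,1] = 70.3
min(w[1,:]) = 8.6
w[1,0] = 8.6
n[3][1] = 43.94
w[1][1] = 70.3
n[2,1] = 83.09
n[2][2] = 23.3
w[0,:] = [-75.12, -75.64, -0.41]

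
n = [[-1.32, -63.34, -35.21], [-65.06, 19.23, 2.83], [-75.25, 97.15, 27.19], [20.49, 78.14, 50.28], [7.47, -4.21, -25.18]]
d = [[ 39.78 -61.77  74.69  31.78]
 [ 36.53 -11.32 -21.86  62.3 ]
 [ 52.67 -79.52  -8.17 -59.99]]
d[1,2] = -21.86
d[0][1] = -61.77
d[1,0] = 36.53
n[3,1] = 78.14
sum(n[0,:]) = -99.87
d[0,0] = 39.78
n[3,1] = 78.14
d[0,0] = 39.78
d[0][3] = 31.78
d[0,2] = 74.69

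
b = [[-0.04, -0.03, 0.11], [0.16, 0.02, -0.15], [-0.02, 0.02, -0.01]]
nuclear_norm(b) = 0.31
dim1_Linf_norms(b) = [0.11, 0.16, 0.02]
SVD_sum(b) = [[-0.07, -0.01, 0.08], [0.14, 0.03, -0.16], [-0.0, -0.00, 0.00]] + [[0.03, -0.02, 0.02], [0.02, -0.01, 0.01], [-0.02, 0.01, -0.02]] + [[0.0, 0.00, 0.0],[0.0, 0.00, 0.00],[0.00, 0.01, 0.00]]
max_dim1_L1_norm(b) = 0.33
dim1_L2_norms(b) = [0.12, 0.22, 0.03]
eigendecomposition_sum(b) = [[-0.02+0.03j, -0.02-0.01j, 0.05-0.01j], [(0.08-0.02j), (0.01+0.04j), -0.08-0.06j], [(-0.01-0.02j), (0.01-0.01j), -0.01+0.03j]] + [[(-0.02-0.03j), -0.02+0.01j, 0.05+0.01j], [(0.08+0.02j), (0.01-0.04j), (-0.08+0.06j)], [(-0.01+0.02j), 0.01+0.01j, (-0.01-0.03j)]] + [[-0j, 0.00+0.00j, (0.01-0j)], [0.01-0.00j, 0.00+0.00j, 0.01-0.00j], [0.00-0.00j, 0.00+0.00j, 0.01-0.00j]]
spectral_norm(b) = 0.25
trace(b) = -0.03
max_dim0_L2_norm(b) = 0.19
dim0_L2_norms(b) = [0.17, 0.04, 0.19]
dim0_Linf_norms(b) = [0.16, 0.03, 0.15]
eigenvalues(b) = [(-0.02+0.1j), (-0.02-0.1j), (0.01+0j)]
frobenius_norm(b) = 0.25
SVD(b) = [[-0.46, -0.78, 0.43], [0.89, -0.39, 0.23], [-0.01, 0.49, 0.87]] @ diag([0.24603740076573116, 0.05797260017345171, 0.010235968619144074]) @ [[0.65,0.13,-0.75],  [-0.71,0.44,-0.55],  [0.26,0.89,0.38]]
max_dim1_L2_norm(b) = 0.22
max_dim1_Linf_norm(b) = 0.16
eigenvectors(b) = [[(0.31-0.31j), (0.31+0.31j), (0.35+0j)], [(-0.86+0j), (-0.86-0j), 0.85+0.00j], [0.09+0.23j, (0.09-0.23j), (0.4+0j)]]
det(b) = 0.00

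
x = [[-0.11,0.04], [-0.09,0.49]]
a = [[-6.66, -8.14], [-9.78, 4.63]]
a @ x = [[1.47,-4.26], [0.66,1.88]]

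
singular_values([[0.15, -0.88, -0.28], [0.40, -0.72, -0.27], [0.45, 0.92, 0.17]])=[1.52, 0.63, 0.01]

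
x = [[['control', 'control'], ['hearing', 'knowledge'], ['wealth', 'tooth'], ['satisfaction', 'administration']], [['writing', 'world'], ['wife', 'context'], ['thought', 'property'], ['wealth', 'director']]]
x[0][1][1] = 'knowledge'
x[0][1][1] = 'knowledge'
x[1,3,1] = 'director'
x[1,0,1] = 'world'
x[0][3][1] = 'administration'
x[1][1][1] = 'context'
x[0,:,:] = [['control', 'control'], ['hearing', 'knowledge'], ['wealth', 'tooth'], ['satisfaction', 'administration']]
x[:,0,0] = ['control', 'writing']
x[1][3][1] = 'director'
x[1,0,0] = 'writing'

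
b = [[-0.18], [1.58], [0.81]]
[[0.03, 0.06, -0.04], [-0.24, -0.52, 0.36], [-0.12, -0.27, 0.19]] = b @ [[-0.15, -0.33, 0.23]]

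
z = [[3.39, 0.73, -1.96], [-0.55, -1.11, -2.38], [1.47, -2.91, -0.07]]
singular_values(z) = [4.24, 3.14, 2.41]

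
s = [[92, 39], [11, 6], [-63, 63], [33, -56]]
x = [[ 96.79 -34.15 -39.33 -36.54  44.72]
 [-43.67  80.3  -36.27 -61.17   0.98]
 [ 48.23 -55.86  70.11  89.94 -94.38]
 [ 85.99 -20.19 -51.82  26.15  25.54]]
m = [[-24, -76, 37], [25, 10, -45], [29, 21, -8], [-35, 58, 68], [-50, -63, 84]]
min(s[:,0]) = -63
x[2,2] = 70.11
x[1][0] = -43.67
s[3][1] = -56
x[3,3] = 26.15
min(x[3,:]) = -51.82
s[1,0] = 11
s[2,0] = -63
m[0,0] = -24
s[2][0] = -63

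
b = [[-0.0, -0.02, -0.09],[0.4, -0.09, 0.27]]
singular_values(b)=[0.49, 0.08]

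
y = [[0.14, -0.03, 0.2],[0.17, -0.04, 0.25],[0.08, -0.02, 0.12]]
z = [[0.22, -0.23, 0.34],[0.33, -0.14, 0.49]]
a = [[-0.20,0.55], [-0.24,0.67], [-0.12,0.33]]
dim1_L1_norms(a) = [0.75, 0.91, 0.45]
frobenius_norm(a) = 0.99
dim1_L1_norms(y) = [0.37, 0.46, 0.22]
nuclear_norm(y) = 0.42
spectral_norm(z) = 0.76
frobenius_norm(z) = 0.77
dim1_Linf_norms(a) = [0.55, 0.67, 0.33]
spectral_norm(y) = 0.42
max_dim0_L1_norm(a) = 1.55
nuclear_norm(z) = 0.86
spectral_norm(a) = 0.99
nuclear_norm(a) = 0.99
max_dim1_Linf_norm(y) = 0.25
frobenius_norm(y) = 0.42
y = a @ z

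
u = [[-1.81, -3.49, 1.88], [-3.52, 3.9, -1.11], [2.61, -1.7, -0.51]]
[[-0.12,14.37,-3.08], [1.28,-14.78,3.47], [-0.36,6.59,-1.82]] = u @[[-0.30, -0.32, 0.06], [-0.09, -4.22, 1.05], [-0.52, -0.5, 0.37]]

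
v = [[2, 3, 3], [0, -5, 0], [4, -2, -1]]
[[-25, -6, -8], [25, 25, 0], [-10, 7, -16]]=v @[[-5, 0, -4], [-5, -5, 0], [0, 3, 0]]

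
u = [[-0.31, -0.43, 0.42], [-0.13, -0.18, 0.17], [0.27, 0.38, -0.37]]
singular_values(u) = [0.94, 0.0, 0.0]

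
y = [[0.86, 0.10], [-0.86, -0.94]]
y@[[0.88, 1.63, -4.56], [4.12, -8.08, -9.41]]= [[1.17, 0.59, -4.86],  [-4.63, 6.19, 12.77]]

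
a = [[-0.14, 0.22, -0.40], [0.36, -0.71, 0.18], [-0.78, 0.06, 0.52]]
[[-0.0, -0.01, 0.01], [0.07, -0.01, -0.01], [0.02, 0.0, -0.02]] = a @[[-0.07, 0.02, 0.01],[-0.14, 0.03, 0.01],[-0.05, 0.03, -0.02]]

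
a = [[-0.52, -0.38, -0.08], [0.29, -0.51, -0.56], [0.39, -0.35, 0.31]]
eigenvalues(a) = [(-0.62+0.4j), (-0.62-0.4j), (0.53+0j)]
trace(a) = -0.72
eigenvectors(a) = [[(0.2+0.64j), 0.20-0.64j, (0.1+0j)], [0.68+0.00j, 0.68-0.00j, -0.45+0.00j], [(0.24-0.16j), 0.24+0.16j, (0.89+0j)]]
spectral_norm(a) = 0.84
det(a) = 0.29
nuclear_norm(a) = 2.04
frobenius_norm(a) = 1.20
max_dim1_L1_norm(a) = 1.36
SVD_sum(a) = [[0.05,-0.13,-0.09], [0.26,-0.61,-0.43], [0.08,-0.18,-0.12]] + [[-0.52,-0.08,-0.20],[-0.01,-0.00,-0.0],[0.39,0.06,0.15]] + [[-0.06, -0.18, 0.21], [0.03, 0.1, -0.13], [-0.08, -0.23, 0.28]]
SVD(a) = [[0.20, -0.80, 0.57], [0.94, -0.01, -0.34], [0.27, 0.60, 0.75]] @ diag([0.842784894695788, 0.7027399132616177, 0.4955504369705104]) @ [[0.33, -0.77, -0.54], [0.92, 0.14, 0.36], [-0.21, -0.62, 0.76]]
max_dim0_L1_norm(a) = 1.24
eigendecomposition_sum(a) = [[(-0.27+0.26j), -0.18-0.25j, (-0.06-0.16j)], [0.17+0.34j, (-0.3+0.1j), (-0.17+0.01j)], [(0.14+0.08j), -0.08+0.11j, -0.06+0.05j]] + [[-0.27-0.26j, -0.18+0.25j, -0.06+0.16j], [(0.17-0.34j), -0.30-0.10j, (-0.17-0.01j)], [(0.14-0.08j), -0.08-0.11j, (-0.06-0.05j)]] + [[0.01+0.00j, (-0.02-0j), (0.05-0j)], [-0.05-0.00j, 0.09+0.00j, -0.22+0.00j], [(0.11+0j), -0.18-0.00j, (0.43-0j)]]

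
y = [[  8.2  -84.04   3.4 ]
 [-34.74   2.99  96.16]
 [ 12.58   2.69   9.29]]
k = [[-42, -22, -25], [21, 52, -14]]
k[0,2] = -25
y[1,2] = 96.16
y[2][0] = 12.58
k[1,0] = 21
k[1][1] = 52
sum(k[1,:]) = 59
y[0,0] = 8.2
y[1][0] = -34.74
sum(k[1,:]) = 59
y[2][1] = 2.69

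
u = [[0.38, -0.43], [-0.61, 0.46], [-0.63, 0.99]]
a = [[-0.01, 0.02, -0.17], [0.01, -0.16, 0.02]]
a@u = [[0.09,  -0.15], [0.09,  -0.06]]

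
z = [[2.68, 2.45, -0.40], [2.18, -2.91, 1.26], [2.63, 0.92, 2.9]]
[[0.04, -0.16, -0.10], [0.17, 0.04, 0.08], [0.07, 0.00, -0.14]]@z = [[-0.5, 0.47, -0.51], [0.75, 0.37, 0.21], [-0.18, 0.04, -0.43]]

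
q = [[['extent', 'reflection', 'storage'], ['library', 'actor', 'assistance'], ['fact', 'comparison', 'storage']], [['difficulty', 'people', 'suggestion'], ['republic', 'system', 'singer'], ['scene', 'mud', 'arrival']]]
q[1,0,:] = ['difficulty', 'people', 'suggestion']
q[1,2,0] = 'scene'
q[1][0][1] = 'people'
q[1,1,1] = 'system'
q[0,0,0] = 'extent'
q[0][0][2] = 'storage'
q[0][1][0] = 'library'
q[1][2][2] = 'arrival'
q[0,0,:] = ['extent', 'reflection', 'storage']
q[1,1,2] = 'singer'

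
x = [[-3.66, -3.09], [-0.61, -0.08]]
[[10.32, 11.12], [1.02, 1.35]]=x@[[-1.46,-2.06], [-1.61,-1.16]]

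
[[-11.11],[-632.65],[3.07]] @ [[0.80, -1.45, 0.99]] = [[-8.89, 16.11, -11.00], [-506.12, 917.34, -626.32], [2.46, -4.45, 3.04]]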